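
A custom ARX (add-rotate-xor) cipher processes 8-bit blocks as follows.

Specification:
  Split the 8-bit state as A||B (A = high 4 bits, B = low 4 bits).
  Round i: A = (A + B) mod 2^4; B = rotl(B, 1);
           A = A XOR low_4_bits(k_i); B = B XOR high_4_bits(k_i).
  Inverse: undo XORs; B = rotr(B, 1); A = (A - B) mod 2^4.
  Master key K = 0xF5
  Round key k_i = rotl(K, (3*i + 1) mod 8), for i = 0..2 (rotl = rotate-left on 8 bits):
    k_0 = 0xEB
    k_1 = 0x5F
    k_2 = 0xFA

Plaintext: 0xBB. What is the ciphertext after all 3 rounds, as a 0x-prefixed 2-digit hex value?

0x53

s_0 = plaintext = 0xBB
s_1 = Round(s_0, k_0) = 0xD9
s_2 = Round(s_1, k_1) = 0x96
s_3 = Round(s_2, k_2) = 0x53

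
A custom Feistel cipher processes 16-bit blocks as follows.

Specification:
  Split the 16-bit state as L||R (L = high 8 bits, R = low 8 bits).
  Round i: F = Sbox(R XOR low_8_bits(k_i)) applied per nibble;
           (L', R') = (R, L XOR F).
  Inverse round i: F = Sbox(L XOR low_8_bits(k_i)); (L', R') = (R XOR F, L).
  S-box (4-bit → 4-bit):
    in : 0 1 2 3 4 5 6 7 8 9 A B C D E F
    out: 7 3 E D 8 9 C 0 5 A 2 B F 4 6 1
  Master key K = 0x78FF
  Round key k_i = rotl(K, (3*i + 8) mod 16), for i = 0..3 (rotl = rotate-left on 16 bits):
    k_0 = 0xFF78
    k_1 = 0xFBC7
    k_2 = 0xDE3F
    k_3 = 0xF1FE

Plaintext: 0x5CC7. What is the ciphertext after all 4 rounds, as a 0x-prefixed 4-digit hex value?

0xDFC6

s_0 = plaintext = 0x5CC7
s_1 = Round(s_0, k_0) = 0xC7ED
s_2 = Round(s_1, k_1) = 0xED25
s_3 = Round(s_2, k_2) = 0x25DF
s_4 = Round(s_3, k_3) = 0xDFC6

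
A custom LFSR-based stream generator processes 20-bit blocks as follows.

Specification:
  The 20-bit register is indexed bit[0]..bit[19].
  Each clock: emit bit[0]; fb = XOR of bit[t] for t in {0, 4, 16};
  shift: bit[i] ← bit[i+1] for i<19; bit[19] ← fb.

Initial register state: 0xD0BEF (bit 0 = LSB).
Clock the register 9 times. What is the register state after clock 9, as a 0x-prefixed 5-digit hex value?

0x4E685

reg_0 = 0xD0BEF
clock 1: out=1, reg = 0x685F7
clock 2: out=1, reg = 0x342FB
clock 3: out=1, reg = 0x9A17D
clock 4: out=1, reg = 0xCD0BE
clock 5: out=0, reg = 0xE685F
clock 6: out=1, reg = 0x7342F
clock 7: out=1, reg = 0x39A17
clock 8: out=1, reg = 0x9CD0B
clock 9: out=1, reg = 0x4E685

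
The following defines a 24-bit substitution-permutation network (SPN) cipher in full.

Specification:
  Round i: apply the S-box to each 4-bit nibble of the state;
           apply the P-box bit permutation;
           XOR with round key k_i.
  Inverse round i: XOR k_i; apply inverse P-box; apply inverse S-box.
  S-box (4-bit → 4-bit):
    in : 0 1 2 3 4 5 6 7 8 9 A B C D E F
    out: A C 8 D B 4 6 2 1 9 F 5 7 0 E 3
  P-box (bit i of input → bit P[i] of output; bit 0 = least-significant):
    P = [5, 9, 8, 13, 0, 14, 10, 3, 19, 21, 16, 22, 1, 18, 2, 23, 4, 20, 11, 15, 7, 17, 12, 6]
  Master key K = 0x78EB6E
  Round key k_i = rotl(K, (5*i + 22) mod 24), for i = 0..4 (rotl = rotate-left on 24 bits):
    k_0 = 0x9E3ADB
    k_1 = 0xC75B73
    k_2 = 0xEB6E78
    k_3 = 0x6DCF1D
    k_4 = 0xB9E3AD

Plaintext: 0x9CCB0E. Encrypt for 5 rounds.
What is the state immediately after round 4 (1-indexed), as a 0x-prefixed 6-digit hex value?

0x8DF7CD

s_0 = plaintext = 0x9CCB0E
s_1 = Round(s_0, k_0) = 0x835105
s_2 = Round(s_1, k_1) = 0x8692EF
s_3 = Round(s_2, k_2) = 0x3B20D2
s_4 = Round(s_3, k_3) = 0x8DF7CD
s_5 = Round(s_4, k_4) = 0x9DA72E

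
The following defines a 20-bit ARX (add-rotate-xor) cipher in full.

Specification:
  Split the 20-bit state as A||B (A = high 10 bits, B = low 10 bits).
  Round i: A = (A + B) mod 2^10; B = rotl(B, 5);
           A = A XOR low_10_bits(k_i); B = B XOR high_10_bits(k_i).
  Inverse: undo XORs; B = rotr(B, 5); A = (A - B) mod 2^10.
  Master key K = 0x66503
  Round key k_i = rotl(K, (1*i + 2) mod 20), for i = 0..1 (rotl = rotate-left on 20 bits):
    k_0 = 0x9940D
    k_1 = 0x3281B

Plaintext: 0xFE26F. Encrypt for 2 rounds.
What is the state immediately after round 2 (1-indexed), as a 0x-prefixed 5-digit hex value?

0x86E16

s_0 = plaintext = 0xFE26F
s_1 = Round(s_0, k_0) = 0x9AB96
s_2 = Round(s_1, k_1) = 0x86E16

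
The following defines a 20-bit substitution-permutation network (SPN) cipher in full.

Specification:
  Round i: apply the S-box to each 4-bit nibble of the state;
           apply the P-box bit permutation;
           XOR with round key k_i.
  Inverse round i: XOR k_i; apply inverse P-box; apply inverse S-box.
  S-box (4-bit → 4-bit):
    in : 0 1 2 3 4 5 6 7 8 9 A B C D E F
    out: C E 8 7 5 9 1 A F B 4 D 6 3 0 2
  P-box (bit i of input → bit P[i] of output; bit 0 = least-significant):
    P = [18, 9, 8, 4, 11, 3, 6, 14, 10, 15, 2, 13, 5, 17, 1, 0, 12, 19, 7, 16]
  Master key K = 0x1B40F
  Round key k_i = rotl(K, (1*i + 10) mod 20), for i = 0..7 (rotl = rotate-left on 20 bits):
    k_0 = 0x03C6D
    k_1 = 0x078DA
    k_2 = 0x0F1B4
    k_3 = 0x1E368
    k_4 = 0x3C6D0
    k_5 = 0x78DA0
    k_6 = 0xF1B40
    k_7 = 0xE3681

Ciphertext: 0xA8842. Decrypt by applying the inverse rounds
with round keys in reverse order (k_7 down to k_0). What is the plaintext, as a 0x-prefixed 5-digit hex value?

s_0 = ciphertext = 0xA8842
s_1 = InvRound(s_0, k_7) = 0x4094D
s_2 = InvRound(s_1, k_6) = 0x97AFF
s_3 = InvRound(s_2, k_5) = 0xD1818
s_4 = InvRound(s_3, k_4) = 0x3FD8D
s_5 = InvRound(s_4, k_3) = 0x4944F
s_6 = InvRound(s_5, k_2) = 0xAB51B
s_7 = InvRound(s_6, k_1) = 0xC7DBA
s_8 = InvRound(s_7, k_0) = 0xC0A0B

0xC0A0B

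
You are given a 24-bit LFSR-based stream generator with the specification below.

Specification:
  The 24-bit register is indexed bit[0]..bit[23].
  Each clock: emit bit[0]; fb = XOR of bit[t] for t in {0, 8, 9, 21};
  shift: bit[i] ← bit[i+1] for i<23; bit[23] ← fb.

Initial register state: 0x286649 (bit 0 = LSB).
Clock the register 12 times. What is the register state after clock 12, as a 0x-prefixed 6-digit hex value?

reg_0 = 0x286649
clock 1: out=1, reg = 0x943324
clock 2: out=0, reg = 0x4A1992
clock 3: out=0, reg = 0xA50CC9
clock 4: out=1, reg = 0x528664
clock 5: out=0, reg = 0xA94332
clock 6: out=0, reg = 0xD4A199
clock 7: out=1, reg = 0x6A50CC
clock 8: out=0, reg = 0xB52866
clock 9: out=0, reg = 0xDA9433
clock 10: out=1, reg = 0xED4A19
clock 11: out=1, reg = 0xF6A50C
clock 12: out=0, reg = 0x7B5286

0x7B5286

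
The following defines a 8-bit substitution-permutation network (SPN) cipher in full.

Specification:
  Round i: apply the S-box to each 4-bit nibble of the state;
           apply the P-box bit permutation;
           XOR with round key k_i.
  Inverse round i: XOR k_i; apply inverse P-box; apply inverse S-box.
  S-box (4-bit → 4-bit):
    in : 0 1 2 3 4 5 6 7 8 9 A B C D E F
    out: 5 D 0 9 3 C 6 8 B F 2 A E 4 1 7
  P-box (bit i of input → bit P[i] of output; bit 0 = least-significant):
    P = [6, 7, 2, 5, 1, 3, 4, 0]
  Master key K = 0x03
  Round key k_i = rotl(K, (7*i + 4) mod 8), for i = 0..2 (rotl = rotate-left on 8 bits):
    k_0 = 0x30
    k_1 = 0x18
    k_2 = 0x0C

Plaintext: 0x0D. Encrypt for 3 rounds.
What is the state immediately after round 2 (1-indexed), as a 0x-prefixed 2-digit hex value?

s_0 = plaintext = 0x0D
s_1 = Round(s_0, k_0) = 0x26
s_2 = Round(s_1, k_1) = 0x9C
s_3 = Round(s_2, k_2) = 0xB3

0x9C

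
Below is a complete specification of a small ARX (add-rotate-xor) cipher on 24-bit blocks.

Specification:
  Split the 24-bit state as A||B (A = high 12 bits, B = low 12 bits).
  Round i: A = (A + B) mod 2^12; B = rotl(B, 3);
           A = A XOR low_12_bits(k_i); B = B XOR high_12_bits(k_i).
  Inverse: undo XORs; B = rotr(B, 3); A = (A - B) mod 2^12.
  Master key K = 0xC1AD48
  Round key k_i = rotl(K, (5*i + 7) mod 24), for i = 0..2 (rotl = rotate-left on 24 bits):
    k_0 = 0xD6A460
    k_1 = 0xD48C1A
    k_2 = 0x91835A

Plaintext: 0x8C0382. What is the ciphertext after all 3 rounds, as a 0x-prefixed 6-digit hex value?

s_0 = plaintext = 0x8C0382
s_1 = Round(s_0, k_0) = 0x82217B
s_2 = Round(s_1, k_1) = 0x587690
s_3 = Round(s_2, k_2) = 0xF4DD9B

0xF4DD9B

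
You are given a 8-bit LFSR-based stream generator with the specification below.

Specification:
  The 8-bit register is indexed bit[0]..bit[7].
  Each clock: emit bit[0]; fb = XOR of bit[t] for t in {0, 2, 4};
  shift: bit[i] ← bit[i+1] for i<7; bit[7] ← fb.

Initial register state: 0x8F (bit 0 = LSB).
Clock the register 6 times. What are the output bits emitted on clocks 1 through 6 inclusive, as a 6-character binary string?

reg_0 = 0x8F
clock 1: out=1, reg = 0x47
clock 2: out=1, reg = 0x23
clock 3: out=1, reg = 0x91
clock 4: out=1, reg = 0x48
clock 5: out=0, reg = 0x24
clock 6: out=0, reg = 0x92

111100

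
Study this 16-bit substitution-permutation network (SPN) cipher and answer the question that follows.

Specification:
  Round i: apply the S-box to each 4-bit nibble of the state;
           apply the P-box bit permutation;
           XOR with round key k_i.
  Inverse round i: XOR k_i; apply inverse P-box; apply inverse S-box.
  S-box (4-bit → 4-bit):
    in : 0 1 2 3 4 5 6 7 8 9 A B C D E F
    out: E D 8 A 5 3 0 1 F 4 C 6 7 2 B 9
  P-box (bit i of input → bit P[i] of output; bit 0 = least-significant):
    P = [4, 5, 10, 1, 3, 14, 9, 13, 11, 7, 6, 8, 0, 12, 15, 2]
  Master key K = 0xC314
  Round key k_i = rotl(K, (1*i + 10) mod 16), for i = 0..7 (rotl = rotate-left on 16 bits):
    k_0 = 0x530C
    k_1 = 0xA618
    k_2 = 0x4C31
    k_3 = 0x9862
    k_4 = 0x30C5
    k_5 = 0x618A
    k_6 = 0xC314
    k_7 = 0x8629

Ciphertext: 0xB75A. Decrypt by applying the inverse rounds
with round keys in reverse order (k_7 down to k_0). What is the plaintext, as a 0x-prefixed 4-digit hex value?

0x8323

s_0 = ciphertext = 0xB75A
s_1 = InvRound(s_0, k_7) = 0x5A2E
s_2 = InvRound(s_1, k_6) = 0xBF7E
s_3 = InvRound(s_2, k_5) = 0x0CBC
s_4 = InvRound(s_3, k_4) = 0x54FC
s_5 = InvRound(s_4, k_3) = 0xA551
s_6 = InvRound(s_5, k_2) = 0x913D
s_7 = InvRound(s_6, k_1) = 0xE2AB
s_8 = InvRound(s_7, k_0) = 0x8323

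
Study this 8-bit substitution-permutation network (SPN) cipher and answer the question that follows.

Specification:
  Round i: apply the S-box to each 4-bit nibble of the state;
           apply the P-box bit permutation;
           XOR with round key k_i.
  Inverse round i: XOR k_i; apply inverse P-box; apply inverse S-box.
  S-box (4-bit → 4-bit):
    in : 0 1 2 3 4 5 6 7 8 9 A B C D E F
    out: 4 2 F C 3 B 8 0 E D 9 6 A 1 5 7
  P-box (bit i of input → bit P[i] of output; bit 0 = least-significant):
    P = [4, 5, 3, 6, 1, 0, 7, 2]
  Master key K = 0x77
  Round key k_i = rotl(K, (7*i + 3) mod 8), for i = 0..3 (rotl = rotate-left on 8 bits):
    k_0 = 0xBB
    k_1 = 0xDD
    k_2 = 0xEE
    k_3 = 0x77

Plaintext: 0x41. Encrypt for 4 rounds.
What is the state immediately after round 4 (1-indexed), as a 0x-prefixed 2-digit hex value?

s_0 = plaintext = 0x41
s_1 = Round(s_0, k_0) = 0x98
s_2 = Round(s_1, k_1) = 0x33
s_3 = Round(s_2, k_2) = 0x22
s_4 = Round(s_3, k_3) = 0x88

0x88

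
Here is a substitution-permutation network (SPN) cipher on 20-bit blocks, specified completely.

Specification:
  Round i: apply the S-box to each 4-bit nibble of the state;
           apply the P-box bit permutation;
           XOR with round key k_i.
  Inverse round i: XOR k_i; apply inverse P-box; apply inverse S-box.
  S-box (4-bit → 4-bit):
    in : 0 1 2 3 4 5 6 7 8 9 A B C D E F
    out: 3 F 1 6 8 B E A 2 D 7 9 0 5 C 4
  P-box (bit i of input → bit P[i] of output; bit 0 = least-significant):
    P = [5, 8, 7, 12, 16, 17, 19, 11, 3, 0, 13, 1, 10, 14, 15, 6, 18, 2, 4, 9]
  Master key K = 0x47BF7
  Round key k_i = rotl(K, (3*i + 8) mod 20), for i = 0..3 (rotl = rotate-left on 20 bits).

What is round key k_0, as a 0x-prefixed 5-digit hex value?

0xBF747

K = 0x47BF7
k_0 = rotl(K, (3*0+8) mod 20) = rotl(K, 8) = 0xBF747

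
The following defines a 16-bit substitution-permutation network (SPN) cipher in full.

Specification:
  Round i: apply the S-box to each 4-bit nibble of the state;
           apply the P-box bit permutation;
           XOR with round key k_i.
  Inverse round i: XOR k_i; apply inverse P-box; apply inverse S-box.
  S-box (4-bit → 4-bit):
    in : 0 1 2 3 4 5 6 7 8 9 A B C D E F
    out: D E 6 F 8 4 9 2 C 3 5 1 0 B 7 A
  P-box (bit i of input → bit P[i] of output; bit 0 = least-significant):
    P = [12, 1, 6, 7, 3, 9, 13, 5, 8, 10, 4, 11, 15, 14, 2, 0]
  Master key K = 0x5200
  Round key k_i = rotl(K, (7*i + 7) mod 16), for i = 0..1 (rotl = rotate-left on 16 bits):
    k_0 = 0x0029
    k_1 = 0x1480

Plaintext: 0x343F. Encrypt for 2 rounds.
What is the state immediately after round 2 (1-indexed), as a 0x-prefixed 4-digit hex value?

0xE534

s_0 = plaintext = 0x343F
s_1 = Round(s_0, k_0) = 0xEA86
s_2 = Round(s_1, k_1) = 0xE534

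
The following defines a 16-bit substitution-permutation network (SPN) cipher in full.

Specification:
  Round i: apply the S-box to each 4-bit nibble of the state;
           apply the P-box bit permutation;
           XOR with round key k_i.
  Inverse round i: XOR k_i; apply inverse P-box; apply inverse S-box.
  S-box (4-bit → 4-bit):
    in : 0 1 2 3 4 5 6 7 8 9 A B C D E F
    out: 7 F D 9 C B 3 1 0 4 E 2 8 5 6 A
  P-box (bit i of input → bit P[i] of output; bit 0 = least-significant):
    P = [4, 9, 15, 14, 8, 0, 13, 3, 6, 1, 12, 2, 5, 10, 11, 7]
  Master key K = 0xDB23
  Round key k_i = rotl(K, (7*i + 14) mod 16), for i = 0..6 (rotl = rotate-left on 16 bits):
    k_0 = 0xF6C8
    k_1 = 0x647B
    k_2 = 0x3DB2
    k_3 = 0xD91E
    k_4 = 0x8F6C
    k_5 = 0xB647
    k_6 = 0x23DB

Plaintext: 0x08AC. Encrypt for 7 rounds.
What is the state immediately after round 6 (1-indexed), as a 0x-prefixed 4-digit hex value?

0x4A9D

s_0 = plaintext = 0x08AC
s_1 = Round(s_0, k_0) = 0x9AE1
s_2 = Round(s_1, k_1) = 0x9E6C
s_3 = Round(s_2, k_2) = 0x64B1
s_4 = Round(s_3, k_3) = 0x0F2B
s_5 = Round(s_4, k_4) = 0xA042
s_6 = Round(s_5, k_5) = 0x4A9D
s_7 = Round(s_6, k_6) = 0x9B4D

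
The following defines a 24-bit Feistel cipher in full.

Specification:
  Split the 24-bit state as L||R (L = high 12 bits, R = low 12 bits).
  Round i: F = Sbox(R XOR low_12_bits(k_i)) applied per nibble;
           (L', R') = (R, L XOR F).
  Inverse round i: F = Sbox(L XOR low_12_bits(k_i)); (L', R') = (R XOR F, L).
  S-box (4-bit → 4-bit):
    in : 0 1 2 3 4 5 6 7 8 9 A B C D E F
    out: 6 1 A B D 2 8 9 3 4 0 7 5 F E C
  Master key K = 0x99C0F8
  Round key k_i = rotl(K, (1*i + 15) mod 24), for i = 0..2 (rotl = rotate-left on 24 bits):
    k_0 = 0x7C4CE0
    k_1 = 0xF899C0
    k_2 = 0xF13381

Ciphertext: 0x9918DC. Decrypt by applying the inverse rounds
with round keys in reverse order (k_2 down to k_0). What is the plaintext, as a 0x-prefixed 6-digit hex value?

0x5DB8F1

s_0 = ciphertext = 0x9918DC
s_1 = InvRound(s_0, k_2) = 0x8CA991
s_2 = InvRound(s_1, k_1) = 0x8F18CA
s_3 = InvRound(s_2, k_0) = 0x5DB8F1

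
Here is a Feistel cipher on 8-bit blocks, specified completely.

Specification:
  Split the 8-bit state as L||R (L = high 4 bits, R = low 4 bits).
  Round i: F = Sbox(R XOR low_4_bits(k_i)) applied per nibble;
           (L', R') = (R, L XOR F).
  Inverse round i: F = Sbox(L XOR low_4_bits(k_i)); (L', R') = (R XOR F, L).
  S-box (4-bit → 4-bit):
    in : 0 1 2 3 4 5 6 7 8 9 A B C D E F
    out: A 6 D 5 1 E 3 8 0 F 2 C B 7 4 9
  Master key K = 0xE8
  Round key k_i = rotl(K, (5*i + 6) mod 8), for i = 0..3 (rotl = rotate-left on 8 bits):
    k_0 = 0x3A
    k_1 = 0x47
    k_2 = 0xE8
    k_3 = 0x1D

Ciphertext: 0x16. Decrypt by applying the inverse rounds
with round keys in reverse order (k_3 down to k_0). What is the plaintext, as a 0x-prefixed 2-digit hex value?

s_0 = ciphertext = 0x16
s_1 = InvRound(s_0, k_3) = 0xD1
s_2 = InvRound(s_1, k_2) = 0xFD
s_3 = InvRound(s_2, k_1) = 0xDF
s_4 = InvRound(s_3, k_0) = 0x7D

0x7D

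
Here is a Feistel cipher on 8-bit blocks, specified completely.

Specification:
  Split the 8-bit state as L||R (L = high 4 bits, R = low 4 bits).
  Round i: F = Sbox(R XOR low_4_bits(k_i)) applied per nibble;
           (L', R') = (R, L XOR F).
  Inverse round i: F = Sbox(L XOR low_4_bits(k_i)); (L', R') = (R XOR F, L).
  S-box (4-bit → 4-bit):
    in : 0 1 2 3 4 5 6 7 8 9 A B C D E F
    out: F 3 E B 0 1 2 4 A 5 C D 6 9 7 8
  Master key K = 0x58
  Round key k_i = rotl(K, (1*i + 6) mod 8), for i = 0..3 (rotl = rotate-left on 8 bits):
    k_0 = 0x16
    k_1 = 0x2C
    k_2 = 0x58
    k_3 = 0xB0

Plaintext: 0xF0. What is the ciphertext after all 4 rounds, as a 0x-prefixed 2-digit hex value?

s_0 = plaintext = 0xF0
s_1 = Round(s_0, k_0) = 0x0D
s_2 = Round(s_1, k_1) = 0xD3
s_3 = Round(s_2, k_2) = 0x30
s_4 = Round(s_3, k_3) = 0x0C

0x0C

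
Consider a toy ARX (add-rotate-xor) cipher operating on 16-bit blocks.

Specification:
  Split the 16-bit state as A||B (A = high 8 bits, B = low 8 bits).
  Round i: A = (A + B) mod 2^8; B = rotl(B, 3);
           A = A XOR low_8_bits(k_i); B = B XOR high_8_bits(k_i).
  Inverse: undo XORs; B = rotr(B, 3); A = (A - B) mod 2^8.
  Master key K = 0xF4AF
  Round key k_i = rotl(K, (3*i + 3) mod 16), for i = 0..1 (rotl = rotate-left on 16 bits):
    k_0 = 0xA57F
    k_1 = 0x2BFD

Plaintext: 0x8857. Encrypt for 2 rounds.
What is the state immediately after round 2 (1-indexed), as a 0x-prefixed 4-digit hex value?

0x42D3

s_0 = plaintext = 0x8857
s_1 = Round(s_0, k_0) = 0xA01F
s_2 = Round(s_1, k_1) = 0x42D3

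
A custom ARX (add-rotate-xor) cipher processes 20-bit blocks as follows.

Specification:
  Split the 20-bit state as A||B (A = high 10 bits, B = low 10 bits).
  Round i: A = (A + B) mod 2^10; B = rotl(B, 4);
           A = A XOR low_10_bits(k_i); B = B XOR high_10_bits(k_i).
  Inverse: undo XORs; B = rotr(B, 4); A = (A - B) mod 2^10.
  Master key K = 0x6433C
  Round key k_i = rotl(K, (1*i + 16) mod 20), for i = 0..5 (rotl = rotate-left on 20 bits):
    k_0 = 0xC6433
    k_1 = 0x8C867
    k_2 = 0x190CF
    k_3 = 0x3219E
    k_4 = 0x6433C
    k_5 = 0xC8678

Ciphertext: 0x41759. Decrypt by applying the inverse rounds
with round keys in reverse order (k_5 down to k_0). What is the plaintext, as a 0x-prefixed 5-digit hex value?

0x5D5B6

s_0 = ciphertext = 0x41759
s_1 = InvRound(s_0, k_5) = 0x5DA07
s_2 = InvRound(s_1, k_4) = 0x145F9
s_3 = InvRound(s_2, k_3) = 0x5F053
s_4 = InvRound(s_3, k_2) = 0xFC1C3
s_5 = InvRound(s_4, k_1) = 0xC607F
s_6 = InvRound(s_5, k_0) = 0x5D5B6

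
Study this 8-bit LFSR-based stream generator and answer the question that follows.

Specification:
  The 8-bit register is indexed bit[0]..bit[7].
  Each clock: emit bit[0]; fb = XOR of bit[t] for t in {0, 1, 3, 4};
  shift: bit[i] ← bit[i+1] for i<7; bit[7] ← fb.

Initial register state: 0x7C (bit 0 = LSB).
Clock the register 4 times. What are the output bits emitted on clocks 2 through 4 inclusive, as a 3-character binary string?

reg_0 = 0x7C
clock 1: out=0, reg = 0x3E
clock 2: out=0, reg = 0x9F
clock 3: out=1, reg = 0x4F
clock 4: out=1, reg = 0xA7

011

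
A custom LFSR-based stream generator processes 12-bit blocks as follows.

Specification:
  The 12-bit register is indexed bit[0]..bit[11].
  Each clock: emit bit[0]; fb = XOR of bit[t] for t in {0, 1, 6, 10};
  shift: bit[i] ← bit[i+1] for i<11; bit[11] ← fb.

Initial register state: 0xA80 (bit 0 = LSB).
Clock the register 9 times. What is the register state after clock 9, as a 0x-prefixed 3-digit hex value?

reg_0 = 0xA80
clock 1: out=0, reg = 0x540
clock 2: out=0, reg = 0x2A0
clock 3: out=0, reg = 0x150
clock 4: out=0, reg = 0x8A8
clock 5: out=0, reg = 0x454
clock 6: out=0, reg = 0x22A
clock 7: out=0, reg = 0x915
clock 8: out=1, reg = 0xC8A
clock 9: out=0, reg = 0x645

0x645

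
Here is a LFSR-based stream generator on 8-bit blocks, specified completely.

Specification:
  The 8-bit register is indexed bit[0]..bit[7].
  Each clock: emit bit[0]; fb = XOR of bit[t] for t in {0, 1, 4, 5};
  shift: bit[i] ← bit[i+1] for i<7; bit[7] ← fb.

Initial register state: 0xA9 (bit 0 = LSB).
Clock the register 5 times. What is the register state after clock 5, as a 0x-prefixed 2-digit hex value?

reg_0 = 0xA9
clock 1: out=1, reg = 0x54
clock 2: out=0, reg = 0xAA
clock 3: out=0, reg = 0x55
clock 4: out=1, reg = 0x2A
clock 5: out=0, reg = 0x15

0x15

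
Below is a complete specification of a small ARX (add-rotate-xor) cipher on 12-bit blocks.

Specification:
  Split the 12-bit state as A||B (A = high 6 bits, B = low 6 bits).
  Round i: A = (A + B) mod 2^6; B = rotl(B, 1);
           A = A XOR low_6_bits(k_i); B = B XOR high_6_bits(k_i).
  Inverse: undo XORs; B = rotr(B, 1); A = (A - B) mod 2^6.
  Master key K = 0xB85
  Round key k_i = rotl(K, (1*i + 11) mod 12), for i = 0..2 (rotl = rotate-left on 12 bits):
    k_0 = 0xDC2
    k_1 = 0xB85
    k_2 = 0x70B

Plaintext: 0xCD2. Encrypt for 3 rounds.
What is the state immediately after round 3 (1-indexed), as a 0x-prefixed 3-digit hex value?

s_0 = plaintext = 0xCD2
s_1 = Round(s_0, k_0) = 0x1D3
s_2 = Round(s_1, k_1) = 0x7C8
s_3 = Round(s_2, k_2) = 0xB0C

0xB0C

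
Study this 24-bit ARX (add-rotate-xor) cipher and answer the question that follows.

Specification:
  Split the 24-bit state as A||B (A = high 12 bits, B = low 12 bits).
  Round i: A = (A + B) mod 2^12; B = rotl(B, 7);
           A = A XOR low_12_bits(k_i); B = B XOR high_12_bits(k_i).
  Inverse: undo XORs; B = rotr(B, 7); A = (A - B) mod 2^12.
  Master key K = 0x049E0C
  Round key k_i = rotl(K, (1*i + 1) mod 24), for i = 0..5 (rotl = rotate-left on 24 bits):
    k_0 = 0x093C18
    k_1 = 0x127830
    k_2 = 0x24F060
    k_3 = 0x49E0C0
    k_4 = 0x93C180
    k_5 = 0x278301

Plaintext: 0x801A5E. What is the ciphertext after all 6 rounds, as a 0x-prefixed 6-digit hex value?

0x9F8D90

s_0 = plaintext = 0x801A5E
s_1 = Round(s_0, k_0) = 0xE47FC1
s_2 = Round(s_1, k_1) = 0x6381D9
s_3 = Round(s_2, k_2) = 0x871EC1
s_4 = Round(s_3, k_3) = 0x7F2468
s_5 = Round(s_4, k_4) = 0xDDAD1F
s_6 = Round(s_5, k_5) = 0x9F8D90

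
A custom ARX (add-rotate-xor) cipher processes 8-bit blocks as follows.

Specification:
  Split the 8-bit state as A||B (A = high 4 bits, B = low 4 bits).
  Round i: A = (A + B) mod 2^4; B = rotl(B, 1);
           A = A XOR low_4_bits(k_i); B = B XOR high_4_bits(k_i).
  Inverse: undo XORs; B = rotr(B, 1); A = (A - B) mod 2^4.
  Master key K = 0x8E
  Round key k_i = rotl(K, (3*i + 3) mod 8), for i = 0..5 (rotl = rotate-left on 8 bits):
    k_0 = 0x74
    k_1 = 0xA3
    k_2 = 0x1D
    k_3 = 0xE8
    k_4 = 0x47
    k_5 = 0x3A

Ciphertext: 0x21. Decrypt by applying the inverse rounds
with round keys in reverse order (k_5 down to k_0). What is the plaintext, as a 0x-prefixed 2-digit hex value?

s_0 = ciphertext = 0x21
s_1 = InvRound(s_0, k_5) = 0x71
s_2 = InvRound(s_1, k_4) = 0x6A
s_3 = InvRound(s_2, k_3) = 0xC2
s_4 = InvRound(s_3, k_2) = 0x89
s_5 = InvRound(s_4, k_1) = 0x29
s_6 = InvRound(s_5, k_0) = 0xF7

0xF7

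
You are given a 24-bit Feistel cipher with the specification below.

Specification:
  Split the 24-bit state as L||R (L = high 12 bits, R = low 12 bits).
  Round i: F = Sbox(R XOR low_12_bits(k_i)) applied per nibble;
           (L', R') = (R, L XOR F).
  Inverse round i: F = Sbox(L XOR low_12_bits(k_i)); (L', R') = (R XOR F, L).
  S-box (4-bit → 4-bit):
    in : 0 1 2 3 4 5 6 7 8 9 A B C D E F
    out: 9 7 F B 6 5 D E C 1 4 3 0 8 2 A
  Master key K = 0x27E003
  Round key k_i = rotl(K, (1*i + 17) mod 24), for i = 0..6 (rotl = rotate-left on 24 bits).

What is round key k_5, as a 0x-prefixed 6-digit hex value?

K = 0x27E003
k_0 = rotl(K, (1*0+17) mod 24) = rotl(K, 17) = 0x064FC0
k_1 = rotl(K, (1*1+17) mod 24) = rotl(K, 18) = 0x0C9F80
k_2 = rotl(K, (1*2+17) mod 24) = rotl(K, 19) = 0x193F00
k_3 = rotl(K, (1*3+17) mod 24) = rotl(K, 20) = 0x327E00
k_4 = rotl(K, (1*4+17) mod 24) = rotl(K, 21) = 0x64FC00
k_5 = rotl(K, (1*5+17) mod 24) = rotl(K, 22) = 0xC9F800

0xC9F800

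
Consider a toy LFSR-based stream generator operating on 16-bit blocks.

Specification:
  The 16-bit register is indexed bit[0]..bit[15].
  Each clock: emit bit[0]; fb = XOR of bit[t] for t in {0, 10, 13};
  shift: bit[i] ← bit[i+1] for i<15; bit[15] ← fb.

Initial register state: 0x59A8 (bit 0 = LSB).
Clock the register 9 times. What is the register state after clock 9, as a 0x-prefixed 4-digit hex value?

reg_0 = 0x59A8
clock 1: out=0, reg = 0x2CD4
clock 2: out=0, reg = 0x166A
clock 3: out=0, reg = 0x8B35
clock 4: out=1, reg = 0xC59A
clock 5: out=0, reg = 0xE2CD
clock 6: out=1, reg = 0x7166
clock 7: out=0, reg = 0xB8B3
clock 8: out=1, reg = 0x5C59
clock 9: out=1, reg = 0x2E2C

0x2E2C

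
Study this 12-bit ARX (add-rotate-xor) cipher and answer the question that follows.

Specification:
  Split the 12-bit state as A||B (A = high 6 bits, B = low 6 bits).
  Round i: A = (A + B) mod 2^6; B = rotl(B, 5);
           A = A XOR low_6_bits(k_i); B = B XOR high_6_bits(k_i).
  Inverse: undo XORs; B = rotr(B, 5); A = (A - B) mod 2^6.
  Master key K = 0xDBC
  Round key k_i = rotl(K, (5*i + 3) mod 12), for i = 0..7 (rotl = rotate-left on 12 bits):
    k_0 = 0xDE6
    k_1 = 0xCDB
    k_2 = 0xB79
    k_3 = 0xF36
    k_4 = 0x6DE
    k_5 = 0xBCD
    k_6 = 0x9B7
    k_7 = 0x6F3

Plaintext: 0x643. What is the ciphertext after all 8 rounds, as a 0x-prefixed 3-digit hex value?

0x178

s_0 = plaintext = 0x643
s_1 = Round(s_0, k_0) = 0xE96
s_2 = Round(s_1, k_1) = 0x2F8
s_3 = Round(s_2, k_2) = 0xEB1
s_4 = Round(s_3, k_3) = 0x744
s_5 = Round(s_4, k_4) = 0xFD9
s_6 = Round(s_5, k_5) = 0x543
s_7 = Round(s_6, k_6) = 0xBC7
s_8 = Round(s_7, k_7) = 0x178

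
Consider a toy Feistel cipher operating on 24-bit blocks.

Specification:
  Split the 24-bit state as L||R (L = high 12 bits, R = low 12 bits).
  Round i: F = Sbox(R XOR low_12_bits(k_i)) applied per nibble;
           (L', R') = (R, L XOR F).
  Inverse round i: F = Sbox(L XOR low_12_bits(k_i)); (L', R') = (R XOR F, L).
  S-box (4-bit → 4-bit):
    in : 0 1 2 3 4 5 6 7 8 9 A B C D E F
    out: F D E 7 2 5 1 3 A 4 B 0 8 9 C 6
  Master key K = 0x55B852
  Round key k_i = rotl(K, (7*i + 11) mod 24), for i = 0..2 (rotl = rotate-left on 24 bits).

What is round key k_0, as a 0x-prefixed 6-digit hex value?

0xC292AD

K = 0x55B852
k_0 = rotl(K, (7*0+11) mod 24) = rotl(K, 11) = 0xC292AD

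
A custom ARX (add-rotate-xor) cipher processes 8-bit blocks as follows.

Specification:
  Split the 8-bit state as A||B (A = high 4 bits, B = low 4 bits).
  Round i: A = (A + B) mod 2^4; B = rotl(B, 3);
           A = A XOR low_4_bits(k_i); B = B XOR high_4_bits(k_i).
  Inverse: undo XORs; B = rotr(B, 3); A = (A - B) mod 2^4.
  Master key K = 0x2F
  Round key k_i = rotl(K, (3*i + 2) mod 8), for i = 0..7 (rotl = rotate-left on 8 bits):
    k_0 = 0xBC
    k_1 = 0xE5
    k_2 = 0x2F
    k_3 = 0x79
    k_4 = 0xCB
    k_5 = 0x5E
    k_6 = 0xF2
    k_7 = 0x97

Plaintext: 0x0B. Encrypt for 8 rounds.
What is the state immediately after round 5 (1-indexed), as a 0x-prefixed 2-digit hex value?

0xB4

s_0 = plaintext = 0x0B
s_1 = Round(s_0, k_0) = 0x76
s_2 = Round(s_1, k_1) = 0x8D
s_3 = Round(s_2, k_2) = 0xAC
s_4 = Round(s_3, k_3) = 0xF1
s_5 = Round(s_4, k_4) = 0xB4
s_6 = Round(s_5, k_5) = 0x17
s_7 = Round(s_6, k_6) = 0xA4
s_8 = Round(s_7, k_7) = 0x9B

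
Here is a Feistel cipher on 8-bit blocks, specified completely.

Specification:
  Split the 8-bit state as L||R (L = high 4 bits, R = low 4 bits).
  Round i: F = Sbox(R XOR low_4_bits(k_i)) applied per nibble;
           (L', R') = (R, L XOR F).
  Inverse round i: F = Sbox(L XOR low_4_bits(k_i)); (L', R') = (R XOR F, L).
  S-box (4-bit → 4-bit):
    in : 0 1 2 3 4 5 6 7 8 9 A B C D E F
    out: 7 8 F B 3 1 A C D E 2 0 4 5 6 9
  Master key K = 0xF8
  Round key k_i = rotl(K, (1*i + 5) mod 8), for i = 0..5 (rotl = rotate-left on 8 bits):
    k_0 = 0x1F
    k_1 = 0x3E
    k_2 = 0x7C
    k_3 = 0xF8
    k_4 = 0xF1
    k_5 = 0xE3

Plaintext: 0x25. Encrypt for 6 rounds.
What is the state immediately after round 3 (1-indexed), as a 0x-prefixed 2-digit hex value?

s_0 = plaintext = 0x25
s_1 = Round(s_0, k_0) = 0x50
s_2 = Round(s_1, k_1) = 0x03
s_3 = Round(s_2, k_2) = 0x39
s_4 = Round(s_3, k_3) = 0x9B
s_5 = Round(s_4, k_4) = 0xBB
s_6 = Round(s_5, k_5) = 0xB6

0x39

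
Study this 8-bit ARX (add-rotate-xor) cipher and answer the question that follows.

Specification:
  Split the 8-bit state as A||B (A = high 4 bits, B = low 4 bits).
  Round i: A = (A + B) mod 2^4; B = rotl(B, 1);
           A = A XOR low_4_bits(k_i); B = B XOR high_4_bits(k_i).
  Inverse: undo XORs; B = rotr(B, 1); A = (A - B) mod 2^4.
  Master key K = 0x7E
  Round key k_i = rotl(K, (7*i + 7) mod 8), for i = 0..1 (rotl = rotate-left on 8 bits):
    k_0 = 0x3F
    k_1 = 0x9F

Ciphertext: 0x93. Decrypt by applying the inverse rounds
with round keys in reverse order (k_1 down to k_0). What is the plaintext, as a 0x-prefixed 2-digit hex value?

0xB3

s_0 = ciphertext = 0x93
s_1 = InvRound(s_0, k_1) = 0x15
s_2 = InvRound(s_1, k_0) = 0xB3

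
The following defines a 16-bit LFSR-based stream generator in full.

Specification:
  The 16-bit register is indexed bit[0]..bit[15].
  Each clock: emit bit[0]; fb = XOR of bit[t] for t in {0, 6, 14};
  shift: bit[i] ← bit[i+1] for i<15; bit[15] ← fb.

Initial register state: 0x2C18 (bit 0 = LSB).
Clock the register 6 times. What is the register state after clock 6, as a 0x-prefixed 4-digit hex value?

reg_0 = 0x2C18
clock 1: out=0, reg = 0x160C
clock 2: out=0, reg = 0x0B06
clock 3: out=0, reg = 0x0583
clock 4: out=1, reg = 0x82C1
clock 5: out=1, reg = 0x4160
clock 6: out=0, reg = 0x20B0

0x20B0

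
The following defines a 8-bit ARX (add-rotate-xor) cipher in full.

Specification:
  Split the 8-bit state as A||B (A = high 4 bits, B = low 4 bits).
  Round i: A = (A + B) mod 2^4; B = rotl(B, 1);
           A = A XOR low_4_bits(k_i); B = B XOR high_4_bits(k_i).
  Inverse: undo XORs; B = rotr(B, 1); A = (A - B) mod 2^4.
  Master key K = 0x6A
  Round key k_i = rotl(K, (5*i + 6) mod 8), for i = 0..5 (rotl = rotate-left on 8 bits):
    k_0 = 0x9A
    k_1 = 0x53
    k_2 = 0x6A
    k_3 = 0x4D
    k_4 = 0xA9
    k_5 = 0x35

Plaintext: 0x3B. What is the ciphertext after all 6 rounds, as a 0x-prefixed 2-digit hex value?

s_0 = plaintext = 0x3B
s_1 = Round(s_0, k_0) = 0x4E
s_2 = Round(s_1, k_1) = 0x18
s_3 = Round(s_2, k_2) = 0x37
s_4 = Round(s_3, k_3) = 0x7A
s_5 = Round(s_4, k_4) = 0x8F
s_6 = Round(s_5, k_5) = 0x2C

0x2C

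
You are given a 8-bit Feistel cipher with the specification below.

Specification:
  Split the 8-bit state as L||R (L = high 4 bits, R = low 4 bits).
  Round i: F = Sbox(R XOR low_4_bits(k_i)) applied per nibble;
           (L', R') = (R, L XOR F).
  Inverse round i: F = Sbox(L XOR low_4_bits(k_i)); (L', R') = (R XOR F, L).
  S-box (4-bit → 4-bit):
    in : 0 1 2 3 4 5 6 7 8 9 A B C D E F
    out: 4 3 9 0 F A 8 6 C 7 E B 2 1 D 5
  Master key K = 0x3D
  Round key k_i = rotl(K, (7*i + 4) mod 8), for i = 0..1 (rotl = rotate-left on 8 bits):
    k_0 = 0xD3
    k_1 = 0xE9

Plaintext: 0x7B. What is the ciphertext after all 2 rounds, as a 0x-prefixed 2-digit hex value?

s_0 = plaintext = 0x7B
s_1 = Round(s_0, k_0) = 0xBB
s_2 = Round(s_1, k_1) = 0xB2

0xB2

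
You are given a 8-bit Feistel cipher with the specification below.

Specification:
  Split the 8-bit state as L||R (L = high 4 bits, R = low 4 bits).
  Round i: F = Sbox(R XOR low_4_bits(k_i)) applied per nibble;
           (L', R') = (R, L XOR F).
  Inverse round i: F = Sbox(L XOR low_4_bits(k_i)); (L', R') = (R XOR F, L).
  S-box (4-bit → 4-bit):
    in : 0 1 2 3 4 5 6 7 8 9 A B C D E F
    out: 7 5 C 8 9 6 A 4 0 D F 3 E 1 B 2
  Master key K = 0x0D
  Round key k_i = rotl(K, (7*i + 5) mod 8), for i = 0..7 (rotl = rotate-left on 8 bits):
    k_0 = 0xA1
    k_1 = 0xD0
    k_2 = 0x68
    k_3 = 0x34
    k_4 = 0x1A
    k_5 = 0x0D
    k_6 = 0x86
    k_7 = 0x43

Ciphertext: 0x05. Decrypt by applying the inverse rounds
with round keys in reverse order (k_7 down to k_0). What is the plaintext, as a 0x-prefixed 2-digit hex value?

s_0 = ciphertext = 0x05
s_1 = InvRound(s_0, k_7) = 0xD0
s_2 = InvRound(s_1, k_6) = 0x3D
s_3 = InvRound(s_2, k_5) = 0x63
s_4 = InvRound(s_3, k_4) = 0xD6
s_5 = InvRound(s_4, k_3) = 0xBD
s_6 = InvRound(s_5, k_2) = 0x5B
s_7 = InvRound(s_6, k_1) = 0xD5
s_8 = InvRound(s_7, k_0) = 0xBD

0xBD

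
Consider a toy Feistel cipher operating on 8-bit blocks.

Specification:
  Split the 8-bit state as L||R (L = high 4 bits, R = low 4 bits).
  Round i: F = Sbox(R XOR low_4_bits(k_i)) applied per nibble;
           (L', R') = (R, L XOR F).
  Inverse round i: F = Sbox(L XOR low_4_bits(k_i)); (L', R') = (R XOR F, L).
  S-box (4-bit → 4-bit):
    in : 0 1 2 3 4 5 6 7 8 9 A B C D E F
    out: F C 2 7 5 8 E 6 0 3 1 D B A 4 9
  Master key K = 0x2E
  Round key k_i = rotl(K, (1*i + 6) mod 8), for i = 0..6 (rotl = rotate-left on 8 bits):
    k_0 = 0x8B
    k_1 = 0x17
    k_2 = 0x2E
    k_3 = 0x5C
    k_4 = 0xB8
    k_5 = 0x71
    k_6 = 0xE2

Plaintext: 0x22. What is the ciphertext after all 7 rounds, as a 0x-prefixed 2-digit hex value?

s_0 = plaintext = 0x22
s_1 = Round(s_0, k_0) = 0x21
s_2 = Round(s_1, k_1) = 0x1C
s_3 = Round(s_2, k_2) = 0xC3
s_4 = Round(s_3, k_3) = 0x35
s_5 = Round(s_4, k_4) = 0x59
s_6 = Round(s_5, k_5) = 0x95
s_7 = Round(s_6, k_6) = 0x5F

0x5F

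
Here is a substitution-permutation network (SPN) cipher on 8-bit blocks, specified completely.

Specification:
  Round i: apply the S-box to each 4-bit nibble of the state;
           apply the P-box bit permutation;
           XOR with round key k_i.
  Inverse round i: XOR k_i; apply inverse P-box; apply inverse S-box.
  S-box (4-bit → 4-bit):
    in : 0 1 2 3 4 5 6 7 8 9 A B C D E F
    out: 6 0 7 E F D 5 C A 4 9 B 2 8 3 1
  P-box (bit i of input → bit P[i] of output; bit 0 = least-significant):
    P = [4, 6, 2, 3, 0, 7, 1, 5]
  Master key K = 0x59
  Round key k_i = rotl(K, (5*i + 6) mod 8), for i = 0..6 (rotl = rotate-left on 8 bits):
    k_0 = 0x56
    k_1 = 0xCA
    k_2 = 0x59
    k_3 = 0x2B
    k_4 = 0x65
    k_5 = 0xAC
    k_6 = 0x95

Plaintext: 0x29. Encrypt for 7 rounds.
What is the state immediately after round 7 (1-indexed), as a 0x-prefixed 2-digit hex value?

0x94

s_0 = plaintext = 0x29
s_1 = Round(s_0, k_0) = 0xD1
s_2 = Round(s_1, k_1) = 0xEA
s_3 = Round(s_2, k_2) = 0xC0
s_4 = Round(s_3, k_3) = 0xEF
s_5 = Round(s_4, k_4) = 0xF4
s_6 = Round(s_5, k_5) = 0xF1
s_7 = Round(s_6, k_6) = 0x94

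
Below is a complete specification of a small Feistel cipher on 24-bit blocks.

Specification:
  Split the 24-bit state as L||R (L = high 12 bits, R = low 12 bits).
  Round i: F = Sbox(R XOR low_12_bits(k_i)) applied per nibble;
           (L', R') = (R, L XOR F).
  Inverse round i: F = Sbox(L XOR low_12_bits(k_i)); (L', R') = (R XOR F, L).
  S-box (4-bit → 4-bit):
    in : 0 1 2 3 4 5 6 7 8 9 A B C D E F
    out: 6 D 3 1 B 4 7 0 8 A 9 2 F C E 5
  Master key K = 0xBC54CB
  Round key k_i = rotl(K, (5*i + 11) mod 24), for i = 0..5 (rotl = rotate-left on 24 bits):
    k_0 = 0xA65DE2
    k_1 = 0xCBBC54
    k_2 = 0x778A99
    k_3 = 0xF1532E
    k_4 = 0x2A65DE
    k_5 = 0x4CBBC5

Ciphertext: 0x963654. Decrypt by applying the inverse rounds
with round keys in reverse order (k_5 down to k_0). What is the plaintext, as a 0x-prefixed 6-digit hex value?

0x871E4C

s_0 = ciphertext = 0x963654
s_1 = InvRound(s_0, k_5) = 0x5C3963
s_2 = InvRound(s_1, k_4) = 0xFBF5C3
s_3 = InvRound(s_2, k_3) = 0xA6EFBF
s_4 = InvRound(s_3, k_2) = 0x9EFA6E
s_5 = InvRound(s_4, k_1) = 0xE4C9EF
s_6 = InvRound(s_5, k_0) = 0x871E4C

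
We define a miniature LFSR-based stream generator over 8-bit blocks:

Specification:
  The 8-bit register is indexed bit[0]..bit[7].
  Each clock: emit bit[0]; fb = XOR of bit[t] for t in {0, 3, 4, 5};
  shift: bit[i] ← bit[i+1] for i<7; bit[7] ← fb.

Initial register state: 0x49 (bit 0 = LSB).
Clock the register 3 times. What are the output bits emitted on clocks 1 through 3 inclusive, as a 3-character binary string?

reg_0 = 0x49
clock 1: out=1, reg = 0x24
clock 2: out=0, reg = 0x92
clock 3: out=0, reg = 0xC9

100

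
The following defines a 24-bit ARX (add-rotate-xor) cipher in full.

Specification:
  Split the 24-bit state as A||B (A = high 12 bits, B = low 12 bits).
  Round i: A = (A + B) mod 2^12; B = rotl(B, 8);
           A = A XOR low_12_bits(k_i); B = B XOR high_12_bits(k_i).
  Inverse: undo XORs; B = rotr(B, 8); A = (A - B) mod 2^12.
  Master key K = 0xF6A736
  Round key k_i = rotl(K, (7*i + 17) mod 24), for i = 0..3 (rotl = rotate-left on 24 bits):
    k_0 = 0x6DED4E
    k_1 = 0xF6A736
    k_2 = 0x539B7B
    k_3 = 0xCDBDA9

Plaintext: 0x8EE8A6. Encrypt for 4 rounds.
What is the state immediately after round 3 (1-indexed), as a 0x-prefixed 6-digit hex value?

0xEFCA8F

s_0 = plaintext = 0x8EE8A6
s_1 = Round(s_0, k_0) = 0xCDA054
s_2 = Round(s_1, k_1) = 0xA18B6F
s_3 = Round(s_2, k_2) = 0xEFCA8F
s_4 = Round(s_3, k_3) = 0x422373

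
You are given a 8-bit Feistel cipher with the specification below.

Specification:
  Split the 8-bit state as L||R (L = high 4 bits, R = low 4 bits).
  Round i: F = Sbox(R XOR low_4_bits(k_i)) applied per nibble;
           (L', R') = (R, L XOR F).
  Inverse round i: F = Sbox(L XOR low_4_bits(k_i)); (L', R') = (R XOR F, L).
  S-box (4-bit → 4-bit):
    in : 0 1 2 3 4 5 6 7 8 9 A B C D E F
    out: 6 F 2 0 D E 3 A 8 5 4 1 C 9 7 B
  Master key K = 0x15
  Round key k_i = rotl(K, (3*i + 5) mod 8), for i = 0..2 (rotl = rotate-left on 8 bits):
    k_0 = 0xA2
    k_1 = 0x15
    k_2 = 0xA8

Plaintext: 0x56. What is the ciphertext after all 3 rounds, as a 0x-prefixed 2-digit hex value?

s_0 = plaintext = 0x56
s_1 = Round(s_0, k_0) = 0x68
s_2 = Round(s_1, k_1) = 0x8F
s_3 = Round(s_2, k_2) = 0xF2

0xF2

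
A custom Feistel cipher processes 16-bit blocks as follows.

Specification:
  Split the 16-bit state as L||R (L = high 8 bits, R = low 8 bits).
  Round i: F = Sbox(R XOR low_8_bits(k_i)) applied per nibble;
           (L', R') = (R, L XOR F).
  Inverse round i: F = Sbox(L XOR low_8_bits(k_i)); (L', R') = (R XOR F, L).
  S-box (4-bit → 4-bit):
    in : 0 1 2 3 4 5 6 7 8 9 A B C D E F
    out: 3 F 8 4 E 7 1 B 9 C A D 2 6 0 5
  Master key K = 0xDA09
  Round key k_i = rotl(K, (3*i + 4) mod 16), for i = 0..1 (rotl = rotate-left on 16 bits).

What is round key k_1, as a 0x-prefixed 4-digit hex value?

K = 0xDA09
k_0 = rotl(K, (3*0+4) mod 16) = rotl(K, 4) = 0xA09D
k_1 = rotl(K, (3*1+4) mod 16) = rotl(K, 7) = 0x04ED

0x04ED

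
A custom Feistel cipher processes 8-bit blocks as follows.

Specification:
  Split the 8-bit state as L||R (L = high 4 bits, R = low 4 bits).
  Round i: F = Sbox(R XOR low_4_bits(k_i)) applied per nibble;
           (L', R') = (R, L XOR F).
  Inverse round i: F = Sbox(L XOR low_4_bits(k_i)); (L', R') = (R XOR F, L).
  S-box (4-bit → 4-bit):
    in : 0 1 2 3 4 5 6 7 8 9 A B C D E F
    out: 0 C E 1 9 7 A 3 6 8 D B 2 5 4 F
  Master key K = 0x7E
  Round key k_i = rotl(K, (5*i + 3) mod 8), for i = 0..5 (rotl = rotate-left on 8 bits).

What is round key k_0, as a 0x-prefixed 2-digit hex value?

K = 0x7E
k_0 = rotl(K, (5*0+3) mod 8) = rotl(K, 3) = 0xF3

0xF3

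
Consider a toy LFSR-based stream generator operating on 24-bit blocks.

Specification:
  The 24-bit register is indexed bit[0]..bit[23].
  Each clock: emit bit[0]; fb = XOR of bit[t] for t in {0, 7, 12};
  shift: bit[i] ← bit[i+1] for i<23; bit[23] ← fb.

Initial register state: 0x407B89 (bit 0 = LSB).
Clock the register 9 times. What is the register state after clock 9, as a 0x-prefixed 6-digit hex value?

reg_0 = 0x407B89
clock 1: out=1, reg = 0xA03DC4
clock 2: out=0, reg = 0x501EE2
clock 3: out=0, reg = 0x280F71
clock 4: out=1, reg = 0x9407B8
clock 5: out=0, reg = 0xCA03DC
clock 6: out=0, reg = 0xE501EE
clock 7: out=0, reg = 0xF280F7
clock 8: out=1, reg = 0x79407B
clock 9: out=1, reg = 0xBCA03D

0xBCA03D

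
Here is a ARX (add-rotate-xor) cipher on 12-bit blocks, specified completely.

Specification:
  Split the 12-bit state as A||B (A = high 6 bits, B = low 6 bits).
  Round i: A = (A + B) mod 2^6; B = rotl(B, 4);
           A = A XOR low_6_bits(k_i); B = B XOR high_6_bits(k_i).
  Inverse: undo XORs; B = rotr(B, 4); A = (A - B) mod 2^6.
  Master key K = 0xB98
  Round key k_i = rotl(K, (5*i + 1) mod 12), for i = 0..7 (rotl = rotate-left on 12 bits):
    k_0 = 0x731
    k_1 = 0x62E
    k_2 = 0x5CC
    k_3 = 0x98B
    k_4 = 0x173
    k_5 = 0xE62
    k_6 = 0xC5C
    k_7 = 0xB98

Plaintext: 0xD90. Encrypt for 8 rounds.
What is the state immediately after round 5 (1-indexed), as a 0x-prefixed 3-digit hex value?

0x86F

s_0 = plaintext = 0xD90
s_1 = Round(s_0, k_0) = 0xDD8
s_2 = Round(s_1, k_1) = 0x85E
s_3 = Round(s_2, k_2) = 0xCF0
s_4 = Round(s_3, k_3) = 0xA2A
s_5 = Round(s_4, k_4) = 0x86F
s_6 = Round(s_5, k_5) = 0xC82
s_7 = Round(s_6, k_6) = 0xA11
s_8 = Round(s_7, k_7) = 0x87A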